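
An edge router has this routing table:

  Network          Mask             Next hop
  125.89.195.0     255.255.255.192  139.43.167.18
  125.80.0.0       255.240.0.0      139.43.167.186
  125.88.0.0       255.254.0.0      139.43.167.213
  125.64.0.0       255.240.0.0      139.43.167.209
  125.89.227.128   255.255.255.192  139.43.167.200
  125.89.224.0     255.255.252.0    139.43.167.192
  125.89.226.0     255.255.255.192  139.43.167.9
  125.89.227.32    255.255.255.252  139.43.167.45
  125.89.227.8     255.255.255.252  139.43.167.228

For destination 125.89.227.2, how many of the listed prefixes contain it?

Prefixes containing 125.89.227.2:
  125.80.0.0/12 (125.80.0.0 - 125.95.255.255)
  125.88.0.0/15 (125.88.0.0 - 125.89.255.255)
  125.89.224.0/22 (125.89.224.0 - 125.89.227.255)
Total matching entries: 3.

3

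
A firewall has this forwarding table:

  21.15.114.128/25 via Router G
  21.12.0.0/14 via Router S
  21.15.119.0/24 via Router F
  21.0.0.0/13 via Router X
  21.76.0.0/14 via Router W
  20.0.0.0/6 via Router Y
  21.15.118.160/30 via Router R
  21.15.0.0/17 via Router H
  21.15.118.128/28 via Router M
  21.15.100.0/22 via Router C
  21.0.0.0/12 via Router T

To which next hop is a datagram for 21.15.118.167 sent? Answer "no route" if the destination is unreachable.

Router H

Routes whose prefix contains 21.15.118.167:
  20.0.0.0/6 (20.0.0.0 - 23.255.255.255) -> Router Y
  21.0.0.0/12 (21.0.0.0 - 21.15.255.255) -> Router T
  21.12.0.0/14 (21.12.0.0 - 21.15.255.255) -> Router S
  21.15.0.0/17 (21.15.0.0 - 21.15.127.255) -> Router H
More-specific entries that do NOT match:
  21.15.118.160/30 (21.15.118.160 - 21.15.118.163) does not contain 21.15.118.167
  21.15.118.128/28 (21.15.118.128 - 21.15.118.143) does not contain 21.15.118.167
  21.15.114.128/25 (21.15.114.128 - 21.15.114.255) does not contain 21.15.118.167
  21.15.119.0/24 (21.15.119.0 - 21.15.119.255) does not contain 21.15.118.167
  21.15.100.0/22 (21.15.100.0 - 21.15.103.255) does not contain 21.15.118.167
Longest matching prefix is /17 -> next hop Router H.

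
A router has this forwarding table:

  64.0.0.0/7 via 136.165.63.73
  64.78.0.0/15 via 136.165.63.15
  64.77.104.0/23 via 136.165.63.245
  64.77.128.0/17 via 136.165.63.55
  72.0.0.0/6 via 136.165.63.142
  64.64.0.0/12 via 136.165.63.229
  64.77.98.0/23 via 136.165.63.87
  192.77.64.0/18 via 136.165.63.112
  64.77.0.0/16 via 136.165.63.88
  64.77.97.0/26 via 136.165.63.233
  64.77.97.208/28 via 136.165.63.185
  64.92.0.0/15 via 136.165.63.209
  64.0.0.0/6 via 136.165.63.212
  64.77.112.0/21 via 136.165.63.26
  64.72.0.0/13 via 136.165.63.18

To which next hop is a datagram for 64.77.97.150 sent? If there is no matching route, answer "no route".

136.165.63.88

Routes whose prefix contains 64.77.97.150:
  64.0.0.0/6 (64.0.0.0 - 67.255.255.255) -> 136.165.63.212
  64.0.0.0/7 (64.0.0.0 - 65.255.255.255) -> 136.165.63.73
  64.64.0.0/12 (64.64.0.0 - 64.79.255.255) -> 136.165.63.229
  64.72.0.0/13 (64.72.0.0 - 64.79.255.255) -> 136.165.63.18
  64.77.0.0/16 (64.77.0.0 - 64.77.255.255) -> 136.165.63.88
More-specific entries that do NOT match:
  64.77.97.208/28 (64.77.97.208 - 64.77.97.223) does not contain 64.77.97.150
  64.77.97.0/26 (64.77.97.0 - 64.77.97.63) does not contain 64.77.97.150
  64.77.104.0/23 (64.77.104.0 - 64.77.105.255) does not contain 64.77.97.150
  64.77.98.0/23 (64.77.98.0 - 64.77.99.255) does not contain 64.77.97.150
  64.77.112.0/21 (64.77.112.0 - 64.77.119.255) does not contain 64.77.97.150
  192.77.64.0/18 (192.77.64.0 - 192.77.127.255) does not contain 64.77.97.150
  64.77.128.0/17 (64.77.128.0 - 64.77.255.255) does not contain 64.77.97.150
Longest matching prefix is /16 -> next hop 136.165.63.88.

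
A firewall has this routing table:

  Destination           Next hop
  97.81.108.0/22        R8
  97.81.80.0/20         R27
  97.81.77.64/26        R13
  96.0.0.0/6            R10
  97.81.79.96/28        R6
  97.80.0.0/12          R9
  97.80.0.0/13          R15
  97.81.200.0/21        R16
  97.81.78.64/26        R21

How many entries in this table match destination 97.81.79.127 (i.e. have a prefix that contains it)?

Prefixes containing 97.81.79.127:
  96.0.0.0/6 (96.0.0.0 - 99.255.255.255)
  97.80.0.0/12 (97.80.0.0 - 97.95.255.255)
  97.80.0.0/13 (97.80.0.0 - 97.87.255.255)
Total matching entries: 3.

3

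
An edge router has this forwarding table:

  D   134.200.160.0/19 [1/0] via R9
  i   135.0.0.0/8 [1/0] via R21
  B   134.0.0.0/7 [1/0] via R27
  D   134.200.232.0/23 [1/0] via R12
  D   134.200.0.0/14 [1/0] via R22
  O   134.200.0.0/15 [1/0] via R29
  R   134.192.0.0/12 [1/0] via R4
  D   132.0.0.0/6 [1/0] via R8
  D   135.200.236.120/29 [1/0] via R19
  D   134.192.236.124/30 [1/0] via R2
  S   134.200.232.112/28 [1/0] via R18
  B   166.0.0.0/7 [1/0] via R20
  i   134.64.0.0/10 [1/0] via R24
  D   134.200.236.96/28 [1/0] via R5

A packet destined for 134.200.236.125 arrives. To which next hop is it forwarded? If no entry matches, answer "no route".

Routes whose prefix contains 134.200.236.125:
  132.0.0.0/6 (132.0.0.0 - 135.255.255.255) -> R8
  134.0.0.0/7 (134.0.0.0 - 135.255.255.255) -> R27
  134.192.0.0/12 (134.192.0.0 - 134.207.255.255) -> R4
  134.200.0.0/14 (134.200.0.0 - 134.203.255.255) -> R22
  134.200.0.0/15 (134.200.0.0 - 134.201.255.255) -> R29
More-specific entries that do NOT match:
  134.192.236.124/30 (134.192.236.124 - 134.192.236.127) does not contain 134.200.236.125
  135.200.236.120/29 (135.200.236.120 - 135.200.236.127) does not contain 134.200.236.125
  134.200.232.112/28 (134.200.232.112 - 134.200.232.127) does not contain 134.200.236.125
  134.200.236.96/28 (134.200.236.96 - 134.200.236.111) does not contain 134.200.236.125
  134.200.232.0/23 (134.200.232.0 - 134.200.233.255) does not contain 134.200.236.125
  134.200.160.0/19 (134.200.160.0 - 134.200.191.255) does not contain 134.200.236.125
Longest matching prefix is /15 -> next hop R29.

R29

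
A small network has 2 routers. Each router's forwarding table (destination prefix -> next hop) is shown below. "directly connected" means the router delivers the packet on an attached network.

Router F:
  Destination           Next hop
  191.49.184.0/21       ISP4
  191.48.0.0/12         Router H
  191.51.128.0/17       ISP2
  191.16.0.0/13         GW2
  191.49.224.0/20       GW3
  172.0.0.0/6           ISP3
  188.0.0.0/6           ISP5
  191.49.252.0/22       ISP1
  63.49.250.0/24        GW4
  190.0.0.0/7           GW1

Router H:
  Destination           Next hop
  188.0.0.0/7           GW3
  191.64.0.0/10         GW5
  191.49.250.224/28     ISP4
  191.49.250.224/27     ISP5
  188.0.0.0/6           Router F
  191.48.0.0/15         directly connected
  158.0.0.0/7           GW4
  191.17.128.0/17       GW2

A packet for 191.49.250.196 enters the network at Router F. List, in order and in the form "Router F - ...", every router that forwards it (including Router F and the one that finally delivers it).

Router F - Router H

At Router F: longest match for 191.49.250.196 is 191.48.0.0/12 -> Router H
At Router H: longest match for 191.49.250.196 is 191.48.0.0/15 -> directly connected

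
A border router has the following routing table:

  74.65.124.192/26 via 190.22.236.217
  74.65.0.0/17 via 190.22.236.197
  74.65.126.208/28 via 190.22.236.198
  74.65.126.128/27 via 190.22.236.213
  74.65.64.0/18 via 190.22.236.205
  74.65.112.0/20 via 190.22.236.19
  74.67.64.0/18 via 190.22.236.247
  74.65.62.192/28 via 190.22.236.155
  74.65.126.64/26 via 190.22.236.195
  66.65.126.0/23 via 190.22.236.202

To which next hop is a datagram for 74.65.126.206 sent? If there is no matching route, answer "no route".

Routes whose prefix contains 74.65.126.206:
  74.65.0.0/17 (74.65.0.0 - 74.65.127.255) -> 190.22.236.197
  74.65.64.0/18 (74.65.64.0 - 74.65.127.255) -> 190.22.236.205
  74.65.112.0/20 (74.65.112.0 - 74.65.127.255) -> 190.22.236.19
More-specific entries that do NOT match:
  74.65.126.208/28 (74.65.126.208 - 74.65.126.223) does not contain 74.65.126.206
  74.65.62.192/28 (74.65.62.192 - 74.65.62.207) does not contain 74.65.126.206
  74.65.126.128/27 (74.65.126.128 - 74.65.126.159) does not contain 74.65.126.206
  74.65.124.192/26 (74.65.124.192 - 74.65.124.255) does not contain 74.65.126.206
  74.65.126.64/26 (74.65.126.64 - 74.65.126.127) does not contain 74.65.126.206
  66.65.126.0/23 (66.65.126.0 - 66.65.127.255) does not contain 74.65.126.206
Longest matching prefix is /20 -> next hop 190.22.236.19.

190.22.236.19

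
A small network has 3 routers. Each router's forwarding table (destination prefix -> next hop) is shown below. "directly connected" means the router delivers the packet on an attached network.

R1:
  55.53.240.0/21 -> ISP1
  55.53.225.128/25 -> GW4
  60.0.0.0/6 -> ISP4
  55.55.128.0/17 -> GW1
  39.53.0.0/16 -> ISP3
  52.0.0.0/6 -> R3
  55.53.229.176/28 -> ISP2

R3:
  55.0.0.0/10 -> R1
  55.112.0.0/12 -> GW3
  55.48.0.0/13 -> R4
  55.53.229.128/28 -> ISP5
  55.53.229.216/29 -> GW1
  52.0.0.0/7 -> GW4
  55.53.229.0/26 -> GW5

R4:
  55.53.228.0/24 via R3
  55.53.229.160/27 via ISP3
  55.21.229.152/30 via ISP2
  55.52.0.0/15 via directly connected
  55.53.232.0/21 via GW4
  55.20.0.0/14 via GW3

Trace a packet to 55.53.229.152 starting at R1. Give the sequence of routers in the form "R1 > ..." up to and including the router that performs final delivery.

R1 > R3 > R4

At R1: longest match for 55.53.229.152 is 52.0.0.0/6 -> R3
At R3: longest match for 55.53.229.152 is 55.48.0.0/13 -> R4
At R4: longest match for 55.53.229.152 is 55.52.0.0/15 -> directly connected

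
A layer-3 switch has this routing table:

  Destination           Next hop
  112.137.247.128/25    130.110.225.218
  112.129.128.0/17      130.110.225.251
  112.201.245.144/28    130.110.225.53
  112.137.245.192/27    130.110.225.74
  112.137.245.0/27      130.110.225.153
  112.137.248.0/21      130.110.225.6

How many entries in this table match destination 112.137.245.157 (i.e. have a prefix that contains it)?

0

No listed prefix contains 112.137.245.157.
Total matching entries: 0.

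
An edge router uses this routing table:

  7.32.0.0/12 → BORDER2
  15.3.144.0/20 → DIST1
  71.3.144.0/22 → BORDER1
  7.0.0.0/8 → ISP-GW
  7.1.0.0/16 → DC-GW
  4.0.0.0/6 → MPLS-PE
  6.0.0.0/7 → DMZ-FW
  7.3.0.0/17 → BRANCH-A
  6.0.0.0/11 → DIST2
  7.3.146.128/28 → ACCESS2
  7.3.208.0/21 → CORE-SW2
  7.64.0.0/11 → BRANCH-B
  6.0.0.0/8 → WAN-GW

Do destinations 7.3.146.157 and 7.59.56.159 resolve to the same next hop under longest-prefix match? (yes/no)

7.3.146.157: longest match 7.0.0.0/8 -> ISP-GW
7.59.56.159: longest match 7.0.0.0/8 -> ISP-GW

yes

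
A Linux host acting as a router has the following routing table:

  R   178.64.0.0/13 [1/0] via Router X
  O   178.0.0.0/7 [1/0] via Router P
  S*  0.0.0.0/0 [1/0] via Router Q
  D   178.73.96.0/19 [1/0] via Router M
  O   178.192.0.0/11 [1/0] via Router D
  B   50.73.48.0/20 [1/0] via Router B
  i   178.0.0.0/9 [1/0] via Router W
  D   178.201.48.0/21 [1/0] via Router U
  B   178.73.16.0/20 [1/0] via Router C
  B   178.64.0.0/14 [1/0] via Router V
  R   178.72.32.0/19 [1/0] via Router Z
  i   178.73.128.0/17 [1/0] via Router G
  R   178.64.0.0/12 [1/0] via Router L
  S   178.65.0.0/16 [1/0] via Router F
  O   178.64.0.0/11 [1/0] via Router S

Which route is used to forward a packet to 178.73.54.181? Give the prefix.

178.64.0.0/12

Entries matching 178.73.54.181:
  0.0.0.0/0 (default, matches everything)
  178.0.0.0/7 (178.0.0.0 - 179.255.255.255)
  178.0.0.0/9 (178.0.0.0 - 178.127.255.255)
  178.64.0.0/11 (178.64.0.0 - 178.95.255.255)
  178.64.0.0/12 (178.64.0.0 - 178.79.255.255)
Most specific is 178.64.0.0/12.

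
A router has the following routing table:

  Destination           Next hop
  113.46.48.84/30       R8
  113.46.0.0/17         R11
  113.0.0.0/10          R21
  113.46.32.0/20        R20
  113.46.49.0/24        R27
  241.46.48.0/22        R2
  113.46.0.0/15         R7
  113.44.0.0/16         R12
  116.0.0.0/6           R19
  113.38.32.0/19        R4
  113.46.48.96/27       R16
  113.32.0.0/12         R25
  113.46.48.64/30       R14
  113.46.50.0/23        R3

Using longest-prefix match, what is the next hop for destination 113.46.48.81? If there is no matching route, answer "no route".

R11

Routes whose prefix contains 113.46.48.81:
  113.0.0.0/10 (113.0.0.0 - 113.63.255.255) -> R21
  113.32.0.0/12 (113.32.0.0 - 113.47.255.255) -> R25
  113.46.0.0/15 (113.46.0.0 - 113.47.255.255) -> R7
  113.46.0.0/17 (113.46.0.0 - 113.46.127.255) -> R11
More-specific entries that do NOT match:
  113.46.48.84/30 (113.46.48.84 - 113.46.48.87) does not contain 113.46.48.81
  113.46.48.64/30 (113.46.48.64 - 113.46.48.67) does not contain 113.46.48.81
  113.46.48.96/27 (113.46.48.96 - 113.46.48.127) does not contain 113.46.48.81
  113.46.49.0/24 (113.46.49.0 - 113.46.49.255) does not contain 113.46.48.81
  113.46.50.0/23 (113.46.50.0 - 113.46.51.255) does not contain 113.46.48.81
  241.46.48.0/22 (241.46.48.0 - 241.46.51.255) does not contain 113.46.48.81
  113.46.32.0/20 (113.46.32.0 - 113.46.47.255) does not contain 113.46.48.81
  113.38.32.0/19 (113.38.32.0 - 113.38.63.255) does not contain 113.46.48.81
Longest matching prefix is /17 -> next hop R11.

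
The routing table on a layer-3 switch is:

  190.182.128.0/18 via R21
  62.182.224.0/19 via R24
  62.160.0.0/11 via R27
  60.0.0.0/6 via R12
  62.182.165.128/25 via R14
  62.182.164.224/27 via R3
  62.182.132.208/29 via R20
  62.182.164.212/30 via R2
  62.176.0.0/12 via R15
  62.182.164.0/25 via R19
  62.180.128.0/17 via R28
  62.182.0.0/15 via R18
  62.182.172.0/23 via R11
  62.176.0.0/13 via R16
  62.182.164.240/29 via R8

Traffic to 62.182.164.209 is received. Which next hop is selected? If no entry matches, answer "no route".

R18

Routes whose prefix contains 62.182.164.209:
  60.0.0.0/6 (60.0.0.0 - 63.255.255.255) -> R12
  62.160.0.0/11 (62.160.0.0 - 62.191.255.255) -> R27
  62.176.0.0/12 (62.176.0.0 - 62.191.255.255) -> R15
  62.176.0.0/13 (62.176.0.0 - 62.183.255.255) -> R16
  62.182.0.0/15 (62.182.0.0 - 62.183.255.255) -> R18
More-specific entries that do NOT match:
  62.182.164.212/30 (62.182.164.212 - 62.182.164.215) does not contain 62.182.164.209
  62.182.132.208/29 (62.182.132.208 - 62.182.132.215) does not contain 62.182.164.209
  62.182.164.240/29 (62.182.164.240 - 62.182.164.247) does not contain 62.182.164.209
  62.182.164.224/27 (62.182.164.224 - 62.182.164.255) does not contain 62.182.164.209
  62.182.165.128/25 (62.182.165.128 - 62.182.165.255) does not contain 62.182.164.209
  62.182.164.0/25 (62.182.164.0 - 62.182.164.127) does not contain 62.182.164.209
  62.182.172.0/23 (62.182.172.0 - 62.182.173.255) does not contain 62.182.164.209
  62.182.224.0/19 (62.182.224.0 - 62.182.255.255) does not contain 62.182.164.209
  190.182.128.0/18 (190.182.128.0 - 190.182.191.255) does not contain 62.182.164.209
  62.180.128.0/17 (62.180.128.0 - 62.180.255.255) does not contain 62.182.164.209
Longest matching prefix is /15 -> next hop R18.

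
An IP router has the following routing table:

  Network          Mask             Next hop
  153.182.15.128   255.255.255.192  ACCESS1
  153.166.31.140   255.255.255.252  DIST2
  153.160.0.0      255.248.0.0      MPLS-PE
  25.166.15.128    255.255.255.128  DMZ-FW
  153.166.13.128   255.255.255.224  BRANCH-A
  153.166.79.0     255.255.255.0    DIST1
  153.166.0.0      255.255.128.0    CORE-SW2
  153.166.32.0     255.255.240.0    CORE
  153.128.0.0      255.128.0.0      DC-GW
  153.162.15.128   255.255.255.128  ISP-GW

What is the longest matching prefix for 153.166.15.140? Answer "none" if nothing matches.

153.166.0.0/17

Entries matching 153.166.15.140:
  153.128.0.0/9 (153.128.0.0 - 153.255.255.255)
  153.160.0.0/13 (153.160.0.0 - 153.167.255.255)
  153.166.0.0/17 (153.166.0.0 - 153.166.127.255)
Most specific is 153.166.0.0/17.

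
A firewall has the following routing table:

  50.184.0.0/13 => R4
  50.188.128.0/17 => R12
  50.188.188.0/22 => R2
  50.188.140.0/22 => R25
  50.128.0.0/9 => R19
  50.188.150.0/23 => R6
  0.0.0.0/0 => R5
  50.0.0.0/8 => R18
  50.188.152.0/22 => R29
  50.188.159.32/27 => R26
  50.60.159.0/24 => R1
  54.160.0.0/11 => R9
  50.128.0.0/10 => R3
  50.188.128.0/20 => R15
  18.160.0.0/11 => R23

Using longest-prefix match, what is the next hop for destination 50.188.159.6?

Routes whose prefix contains 50.188.159.6:
  0.0.0.0/0 (default, matches everything) -> R5
  50.0.0.0/8 (50.0.0.0 - 50.255.255.255) -> R18
  50.128.0.0/9 (50.128.0.0 - 50.255.255.255) -> R19
  50.128.0.0/10 (50.128.0.0 - 50.191.255.255) -> R3
  50.184.0.0/13 (50.184.0.0 - 50.191.255.255) -> R4
  50.188.128.0/17 (50.188.128.0 - 50.188.255.255) -> R12
More-specific entries that do NOT match:
  50.188.159.32/27 (50.188.159.32 - 50.188.159.63) does not contain 50.188.159.6
  50.60.159.0/24 (50.60.159.0 - 50.60.159.255) does not contain 50.188.159.6
  50.188.150.0/23 (50.188.150.0 - 50.188.151.255) does not contain 50.188.159.6
  50.188.188.0/22 (50.188.188.0 - 50.188.191.255) does not contain 50.188.159.6
  50.188.140.0/22 (50.188.140.0 - 50.188.143.255) does not contain 50.188.159.6
  50.188.152.0/22 (50.188.152.0 - 50.188.155.255) does not contain 50.188.159.6
  50.188.128.0/20 (50.188.128.0 - 50.188.143.255) does not contain 50.188.159.6
Longest matching prefix is /17 -> next hop R12.

R12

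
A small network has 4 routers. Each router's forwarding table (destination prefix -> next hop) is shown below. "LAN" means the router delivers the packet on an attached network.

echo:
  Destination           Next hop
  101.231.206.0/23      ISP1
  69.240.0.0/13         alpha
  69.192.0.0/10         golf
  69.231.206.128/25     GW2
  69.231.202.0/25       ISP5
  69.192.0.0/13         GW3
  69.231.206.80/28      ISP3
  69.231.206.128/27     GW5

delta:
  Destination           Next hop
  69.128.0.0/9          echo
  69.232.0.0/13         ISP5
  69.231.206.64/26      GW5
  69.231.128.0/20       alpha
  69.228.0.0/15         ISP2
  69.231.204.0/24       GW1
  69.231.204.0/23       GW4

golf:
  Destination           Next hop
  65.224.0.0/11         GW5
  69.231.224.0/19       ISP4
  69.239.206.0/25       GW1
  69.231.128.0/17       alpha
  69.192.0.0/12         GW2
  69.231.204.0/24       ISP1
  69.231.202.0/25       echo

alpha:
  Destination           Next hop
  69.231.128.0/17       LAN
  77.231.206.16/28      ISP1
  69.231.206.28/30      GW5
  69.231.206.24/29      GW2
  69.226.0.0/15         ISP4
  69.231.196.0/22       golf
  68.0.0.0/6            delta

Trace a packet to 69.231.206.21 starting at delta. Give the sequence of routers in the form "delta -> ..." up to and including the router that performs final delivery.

delta -> echo -> golf -> alpha

At delta: longest match for 69.231.206.21 is 69.128.0.0/9 -> echo
At echo: longest match for 69.231.206.21 is 69.192.0.0/10 -> golf
At golf: longest match for 69.231.206.21 is 69.231.128.0/17 -> alpha
At alpha: longest match for 69.231.206.21 is 69.231.128.0/17 -> LAN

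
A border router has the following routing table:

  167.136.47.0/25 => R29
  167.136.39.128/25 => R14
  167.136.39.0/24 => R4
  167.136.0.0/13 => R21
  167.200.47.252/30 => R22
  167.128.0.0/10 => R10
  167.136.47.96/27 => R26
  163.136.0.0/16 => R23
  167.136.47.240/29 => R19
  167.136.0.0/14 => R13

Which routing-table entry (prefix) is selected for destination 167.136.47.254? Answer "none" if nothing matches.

167.136.0.0/14

Entries matching 167.136.47.254:
  167.128.0.0/10 (167.128.0.0 - 167.191.255.255)
  167.136.0.0/13 (167.136.0.0 - 167.143.255.255)
  167.136.0.0/14 (167.136.0.0 - 167.139.255.255)
Most specific is 167.136.0.0/14.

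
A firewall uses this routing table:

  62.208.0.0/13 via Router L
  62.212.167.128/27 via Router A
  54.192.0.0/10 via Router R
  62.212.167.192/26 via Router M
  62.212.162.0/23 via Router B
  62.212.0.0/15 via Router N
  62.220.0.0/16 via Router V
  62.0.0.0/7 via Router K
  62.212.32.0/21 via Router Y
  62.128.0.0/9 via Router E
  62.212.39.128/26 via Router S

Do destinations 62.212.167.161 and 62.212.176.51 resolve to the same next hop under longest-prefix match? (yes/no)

62.212.167.161: longest match 62.212.0.0/15 -> Router N
62.212.176.51: longest match 62.212.0.0/15 -> Router N

yes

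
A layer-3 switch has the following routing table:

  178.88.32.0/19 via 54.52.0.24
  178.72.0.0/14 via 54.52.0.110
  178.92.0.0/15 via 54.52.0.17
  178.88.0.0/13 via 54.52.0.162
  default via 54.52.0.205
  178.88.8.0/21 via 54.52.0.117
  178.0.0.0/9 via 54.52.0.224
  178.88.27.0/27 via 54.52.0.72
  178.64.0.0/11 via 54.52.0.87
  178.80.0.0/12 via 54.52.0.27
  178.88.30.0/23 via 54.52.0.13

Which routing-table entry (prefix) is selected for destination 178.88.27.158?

178.88.0.0/13

Entries matching 178.88.27.158:
  0.0.0.0/0 (default, matches everything)
  178.0.0.0/9 (178.0.0.0 - 178.127.255.255)
  178.64.0.0/11 (178.64.0.0 - 178.95.255.255)
  178.80.0.0/12 (178.80.0.0 - 178.95.255.255)
  178.88.0.0/13 (178.88.0.0 - 178.95.255.255)
Most specific is 178.88.0.0/13.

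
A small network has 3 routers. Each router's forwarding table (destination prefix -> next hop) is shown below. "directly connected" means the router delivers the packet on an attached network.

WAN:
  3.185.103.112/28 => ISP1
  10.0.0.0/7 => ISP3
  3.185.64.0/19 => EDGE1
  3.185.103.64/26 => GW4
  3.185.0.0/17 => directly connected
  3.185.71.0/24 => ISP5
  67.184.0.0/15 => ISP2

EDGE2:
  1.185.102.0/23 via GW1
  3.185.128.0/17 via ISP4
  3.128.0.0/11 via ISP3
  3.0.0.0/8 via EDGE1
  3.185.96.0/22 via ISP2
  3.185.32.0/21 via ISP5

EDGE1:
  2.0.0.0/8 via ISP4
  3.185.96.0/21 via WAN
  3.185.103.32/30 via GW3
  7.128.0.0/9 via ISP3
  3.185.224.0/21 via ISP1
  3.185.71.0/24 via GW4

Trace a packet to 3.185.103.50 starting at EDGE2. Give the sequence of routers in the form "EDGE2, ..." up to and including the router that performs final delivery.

At EDGE2: longest match for 3.185.103.50 is 3.0.0.0/8 -> EDGE1
At EDGE1: longest match for 3.185.103.50 is 3.185.96.0/21 -> WAN
At WAN: longest match for 3.185.103.50 is 3.185.0.0/17 -> directly connected

EDGE2, EDGE1, WAN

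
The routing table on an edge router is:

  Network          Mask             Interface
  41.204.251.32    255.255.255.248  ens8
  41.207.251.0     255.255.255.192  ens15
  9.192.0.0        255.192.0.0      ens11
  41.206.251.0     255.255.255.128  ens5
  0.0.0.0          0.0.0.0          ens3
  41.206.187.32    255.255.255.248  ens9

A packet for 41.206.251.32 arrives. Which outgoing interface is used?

ens5

Routes whose prefix contains 41.206.251.32:
  0.0.0.0/0 (default, matches everything) -> ens3
  41.206.251.0/25 (41.206.251.0 - 41.206.251.127) -> ens5
More-specific entries that do NOT match:
  41.204.251.32/29 (41.204.251.32 - 41.204.251.39) does not contain 41.206.251.32
  41.206.187.32/29 (41.206.187.32 - 41.206.187.39) does not contain 41.206.251.32
  41.207.251.0/26 (41.207.251.0 - 41.207.251.63) does not contain 41.206.251.32
Longest matching prefix is /25 -> interface ens5.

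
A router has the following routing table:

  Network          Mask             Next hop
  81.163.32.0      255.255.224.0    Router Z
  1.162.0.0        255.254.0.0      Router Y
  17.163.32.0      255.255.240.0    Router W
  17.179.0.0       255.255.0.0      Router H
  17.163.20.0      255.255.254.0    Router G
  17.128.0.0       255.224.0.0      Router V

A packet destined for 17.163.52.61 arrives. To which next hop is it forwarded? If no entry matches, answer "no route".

no route

No entry's prefix contains 17.163.52.61; there is no default route.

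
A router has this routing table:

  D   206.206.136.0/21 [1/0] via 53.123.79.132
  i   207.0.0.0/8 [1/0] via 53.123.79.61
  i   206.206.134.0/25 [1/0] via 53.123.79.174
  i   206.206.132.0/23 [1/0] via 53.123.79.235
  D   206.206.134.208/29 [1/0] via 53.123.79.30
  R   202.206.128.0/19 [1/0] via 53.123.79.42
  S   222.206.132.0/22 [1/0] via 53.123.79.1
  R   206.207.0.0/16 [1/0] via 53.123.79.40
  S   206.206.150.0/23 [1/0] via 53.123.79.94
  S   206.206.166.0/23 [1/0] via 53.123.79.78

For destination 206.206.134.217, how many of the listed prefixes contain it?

0

No listed prefix contains 206.206.134.217.
Total matching entries: 0.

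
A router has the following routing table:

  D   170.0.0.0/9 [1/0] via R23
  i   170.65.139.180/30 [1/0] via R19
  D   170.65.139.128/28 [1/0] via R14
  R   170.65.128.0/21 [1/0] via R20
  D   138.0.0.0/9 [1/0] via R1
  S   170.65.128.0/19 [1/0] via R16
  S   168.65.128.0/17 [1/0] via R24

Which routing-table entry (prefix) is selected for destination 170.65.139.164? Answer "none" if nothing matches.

170.65.128.0/19

Entries matching 170.65.139.164:
  170.0.0.0/9 (170.0.0.0 - 170.127.255.255)
  170.65.128.0/19 (170.65.128.0 - 170.65.159.255)
Most specific is 170.65.128.0/19.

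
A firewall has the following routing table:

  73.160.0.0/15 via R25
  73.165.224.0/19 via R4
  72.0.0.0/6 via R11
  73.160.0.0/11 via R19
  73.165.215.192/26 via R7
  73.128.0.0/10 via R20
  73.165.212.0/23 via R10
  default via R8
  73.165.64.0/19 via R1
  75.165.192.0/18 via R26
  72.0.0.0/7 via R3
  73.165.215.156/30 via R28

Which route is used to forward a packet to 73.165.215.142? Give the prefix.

Entries matching 73.165.215.142:
  0.0.0.0/0 (default, matches everything)
  72.0.0.0/6 (72.0.0.0 - 75.255.255.255)
  72.0.0.0/7 (72.0.0.0 - 73.255.255.255)
  73.128.0.0/10 (73.128.0.0 - 73.191.255.255)
  73.160.0.0/11 (73.160.0.0 - 73.191.255.255)
Most specific is 73.160.0.0/11.

73.160.0.0/11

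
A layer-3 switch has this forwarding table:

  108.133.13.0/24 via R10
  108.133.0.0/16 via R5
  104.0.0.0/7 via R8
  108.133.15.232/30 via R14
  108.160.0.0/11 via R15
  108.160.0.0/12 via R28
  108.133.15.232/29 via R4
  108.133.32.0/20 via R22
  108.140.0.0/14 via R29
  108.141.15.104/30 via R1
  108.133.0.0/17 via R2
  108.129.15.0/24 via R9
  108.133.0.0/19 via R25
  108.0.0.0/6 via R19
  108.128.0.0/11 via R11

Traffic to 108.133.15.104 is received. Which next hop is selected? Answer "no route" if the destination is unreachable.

R25

Routes whose prefix contains 108.133.15.104:
  108.0.0.0/6 (108.0.0.0 - 111.255.255.255) -> R19
  108.128.0.0/11 (108.128.0.0 - 108.159.255.255) -> R11
  108.133.0.0/16 (108.133.0.0 - 108.133.255.255) -> R5
  108.133.0.0/17 (108.133.0.0 - 108.133.127.255) -> R2
  108.133.0.0/19 (108.133.0.0 - 108.133.31.255) -> R25
More-specific entries that do NOT match:
  108.133.15.232/30 (108.133.15.232 - 108.133.15.235) does not contain 108.133.15.104
  108.141.15.104/30 (108.141.15.104 - 108.141.15.107) does not contain 108.133.15.104
  108.133.15.232/29 (108.133.15.232 - 108.133.15.239) does not contain 108.133.15.104
  108.133.13.0/24 (108.133.13.0 - 108.133.13.255) does not contain 108.133.15.104
  108.129.15.0/24 (108.129.15.0 - 108.129.15.255) does not contain 108.133.15.104
  108.133.32.0/20 (108.133.32.0 - 108.133.47.255) does not contain 108.133.15.104
Longest matching prefix is /19 -> next hop R25.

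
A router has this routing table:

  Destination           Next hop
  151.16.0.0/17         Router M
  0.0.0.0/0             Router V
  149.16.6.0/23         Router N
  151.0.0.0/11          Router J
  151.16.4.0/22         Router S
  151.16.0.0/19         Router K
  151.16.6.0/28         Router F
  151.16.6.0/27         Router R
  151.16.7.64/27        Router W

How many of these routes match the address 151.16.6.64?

5

Prefixes containing 151.16.6.64:
  0.0.0.0/0 (default, matches everything)
  151.0.0.0/11 (151.0.0.0 - 151.31.255.255)
  151.16.0.0/17 (151.16.0.0 - 151.16.127.255)
  151.16.0.0/19 (151.16.0.0 - 151.16.31.255)
  151.16.4.0/22 (151.16.4.0 - 151.16.7.255)
Total matching entries: 5.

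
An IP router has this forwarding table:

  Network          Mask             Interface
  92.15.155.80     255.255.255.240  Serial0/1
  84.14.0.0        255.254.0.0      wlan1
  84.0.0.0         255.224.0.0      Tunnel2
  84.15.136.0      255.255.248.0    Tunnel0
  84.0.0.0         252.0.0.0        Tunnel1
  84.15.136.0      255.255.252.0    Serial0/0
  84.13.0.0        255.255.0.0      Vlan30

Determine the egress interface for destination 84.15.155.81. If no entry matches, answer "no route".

wlan1

Routes whose prefix contains 84.15.155.81:
  84.0.0.0/6 (84.0.0.0 - 87.255.255.255) -> Tunnel1
  84.0.0.0/11 (84.0.0.0 - 84.31.255.255) -> Tunnel2
  84.14.0.0/15 (84.14.0.0 - 84.15.255.255) -> wlan1
More-specific entries that do NOT match:
  92.15.155.80/28 (92.15.155.80 - 92.15.155.95) does not contain 84.15.155.81
  84.15.136.0/22 (84.15.136.0 - 84.15.139.255) does not contain 84.15.155.81
  84.15.136.0/21 (84.15.136.0 - 84.15.143.255) does not contain 84.15.155.81
  84.13.0.0/16 (84.13.0.0 - 84.13.255.255) does not contain 84.15.155.81
Longest matching prefix is /15 -> interface wlan1.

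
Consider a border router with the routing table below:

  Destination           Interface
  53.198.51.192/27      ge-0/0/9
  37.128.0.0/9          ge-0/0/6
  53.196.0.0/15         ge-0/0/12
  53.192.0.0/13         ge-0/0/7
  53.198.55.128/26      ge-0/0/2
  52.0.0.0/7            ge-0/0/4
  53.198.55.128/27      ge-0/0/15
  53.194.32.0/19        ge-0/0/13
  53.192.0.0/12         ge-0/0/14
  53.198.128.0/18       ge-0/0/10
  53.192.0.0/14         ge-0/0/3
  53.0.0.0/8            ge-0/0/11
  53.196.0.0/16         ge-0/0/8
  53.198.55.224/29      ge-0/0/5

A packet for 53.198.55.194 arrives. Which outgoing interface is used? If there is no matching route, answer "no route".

Routes whose prefix contains 53.198.55.194:
  52.0.0.0/7 (52.0.0.0 - 53.255.255.255) -> ge-0/0/4
  53.0.0.0/8 (53.0.0.0 - 53.255.255.255) -> ge-0/0/11
  53.192.0.0/12 (53.192.0.0 - 53.207.255.255) -> ge-0/0/14
  53.192.0.0/13 (53.192.0.0 - 53.199.255.255) -> ge-0/0/7
More-specific entries that do NOT match:
  53.198.55.224/29 (53.198.55.224 - 53.198.55.231) does not contain 53.198.55.194
  53.198.51.192/27 (53.198.51.192 - 53.198.51.223) does not contain 53.198.55.194
  53.198.55.128/27 (53.198.55.128 - 53.198.55.159) does not contain 53.198.55.194
  53.198.55.128/26 (53.198.55.128 - 53.198.55.191) does not contain 53.198.55.194
  53.194.32.0/19 (53.194.32.0 - 53.194.63.255) does not contain 53.198.55.194
  53.198.128.0/18 (53.198.128.0 - 53.198.191.255) does not contain 53.198.55.194
  53.196.0.0/16 (53.196.0.0 - 53.196.255.255) does not contain 53.198.55.194
  53.196.0.0/15 (53.196.0.0 - 53.197.255.255) does not contain 53.198.55.194
  53.192.0.0/14 (53.192.0.0 - 53.195.255.255) does not contain 53.198.55.194
Longest matching prefix is /13 -> interface ge-0/0/7.

ge-0/0/7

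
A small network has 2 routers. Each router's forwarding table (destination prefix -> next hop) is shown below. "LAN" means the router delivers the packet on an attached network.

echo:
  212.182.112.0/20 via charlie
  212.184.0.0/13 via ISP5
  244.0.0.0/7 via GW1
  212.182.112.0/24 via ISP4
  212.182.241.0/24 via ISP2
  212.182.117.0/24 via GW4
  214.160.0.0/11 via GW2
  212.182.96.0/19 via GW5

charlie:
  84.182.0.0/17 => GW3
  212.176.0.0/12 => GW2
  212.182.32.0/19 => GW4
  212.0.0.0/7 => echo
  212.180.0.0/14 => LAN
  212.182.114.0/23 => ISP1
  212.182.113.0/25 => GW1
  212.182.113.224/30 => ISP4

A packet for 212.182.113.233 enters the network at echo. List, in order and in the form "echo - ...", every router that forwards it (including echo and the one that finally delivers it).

echo - charlie

At echo: longest match for 212.182.113.233 is 212.182.112.0/20 -> charlie
At charlie: longest match for 212.182.113.233 is 212.180.0.0/14 -> LAN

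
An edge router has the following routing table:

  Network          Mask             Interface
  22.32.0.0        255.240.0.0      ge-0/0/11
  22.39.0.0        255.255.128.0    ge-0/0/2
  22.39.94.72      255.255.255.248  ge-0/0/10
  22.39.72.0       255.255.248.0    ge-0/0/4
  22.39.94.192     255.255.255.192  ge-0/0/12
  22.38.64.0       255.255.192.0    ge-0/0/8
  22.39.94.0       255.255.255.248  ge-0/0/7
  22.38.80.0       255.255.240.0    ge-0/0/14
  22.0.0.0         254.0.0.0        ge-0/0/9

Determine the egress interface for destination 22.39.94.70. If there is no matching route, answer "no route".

ge-0/0/2

Routes whose prefix contains 22.39.94.70:
  22.0.0.0/7 (22.0.0.0 - 23.255.255.255) -> ge-0/0/9
  22.32.0.0/12 (22.32.0.0 - 22.47.255.255) -> ge-0/0/11
  22.39.0.0/17 (22.39.0.0 - 22.39.127.255) -> ge-0/0/2
More-specific entries that do NOT match:
  22.39.94.72/29 (22.39.94.72 - 22.39.94.79) does not contain 22.39.94.70
  22.39.94.0/29 (22.39.94.0 - 22.39.94.7) does not contain 22.39.94.70
  22.39.94.192/26 (22.39.94.192 - 22.39.94.255) does not contain 22.39.94.70
  22.39.72.0/21 (22.39.72.0 - 22.39.79.255) does not contain 22.39.94.70
  22.38.80.0/20 (22.38.80.0 - 22.38.95.255) does not contain 22.39.94.70
  22.38.64.0/18 (22.38.64.0 - 22.38.127.255) does not contain 22.39.94.70
Longest matching prefix is /17 -> interface ge-0/0/2.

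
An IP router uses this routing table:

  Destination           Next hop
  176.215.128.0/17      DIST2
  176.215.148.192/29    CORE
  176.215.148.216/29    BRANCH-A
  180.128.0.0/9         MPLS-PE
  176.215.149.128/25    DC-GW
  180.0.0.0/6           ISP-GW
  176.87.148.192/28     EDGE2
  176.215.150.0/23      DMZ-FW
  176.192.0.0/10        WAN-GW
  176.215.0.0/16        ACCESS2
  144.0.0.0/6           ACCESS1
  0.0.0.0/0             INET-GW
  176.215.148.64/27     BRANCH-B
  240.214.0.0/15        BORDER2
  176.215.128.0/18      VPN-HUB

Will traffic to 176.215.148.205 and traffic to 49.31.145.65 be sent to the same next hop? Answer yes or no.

no

176.215.148.205: longest match 176.215.128.0/18 -> VPN-HUB
49.31.145.65: longest match 0.0.0.0/0 -> INET-GW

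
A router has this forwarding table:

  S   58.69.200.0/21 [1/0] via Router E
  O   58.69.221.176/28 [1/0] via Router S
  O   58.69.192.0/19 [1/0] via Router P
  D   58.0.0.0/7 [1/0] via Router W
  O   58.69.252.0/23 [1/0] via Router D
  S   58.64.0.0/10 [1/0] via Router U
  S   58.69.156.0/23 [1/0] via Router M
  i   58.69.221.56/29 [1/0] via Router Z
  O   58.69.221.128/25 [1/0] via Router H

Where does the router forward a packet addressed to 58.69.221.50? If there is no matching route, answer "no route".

Routes whose prefix contains 58.69.221.50:
  58.0.0.0/7 (58.0.0.0 - 59.255.255.255) -> Router W
  58.64.0.0/10 (58.64.0.0 - 58.127.255.255) -> Router U
  58.69.192.0/19 (58.69.192.0 - 58.69.223.255) -> Router P
More-specific entries that do NOT match:
  58.69.221.56/29 (58.69.221.56 - 58.69.221.63) does not contain 58.69.221.50
  58.69.221.176/28 (58.69.221.176 - 58.69.221.191) does not contain 58.69.221.50
  58.69.221.128/25 (58.69.221.128 - 58.69.221.255) does not contain 58.69.221.50
  58.69.252.0/23 (58.69.252.0 - 58.69.253.255) does not contain 58.69.221.50
  58.69.156.0/23 (58.69.156.0 - 58.69.157.255) does not contain 58.69.221.50
  58.69.200.0/21 (58.69.200.0 - 58.69.207.255) does not contain 58.69.221.50
Longest matching prefix is /19 -> next hop Router P.

Router P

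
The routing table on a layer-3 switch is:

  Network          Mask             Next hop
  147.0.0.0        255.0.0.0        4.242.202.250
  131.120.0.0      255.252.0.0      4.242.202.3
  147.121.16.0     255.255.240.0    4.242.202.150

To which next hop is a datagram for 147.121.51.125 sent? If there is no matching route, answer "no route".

4.242.202.250

Routes whose prefix contains 147.121.51.125:
  147.0.0.0/8 (147.0.0.0 - 147.255.255.255) -> 4.242.202.250
More-specific entries that do NOT match:
  147.121.16.0/20 (147.121.16.0 - 147.121.31.255) does not contain 147.121.51.125
  131.120.0.0/14 (131.120.0.0 - 131.123.255.255) does not contain 147.121.51.125
Longest matching prefix is /8 -> next hop 4.242.202.250.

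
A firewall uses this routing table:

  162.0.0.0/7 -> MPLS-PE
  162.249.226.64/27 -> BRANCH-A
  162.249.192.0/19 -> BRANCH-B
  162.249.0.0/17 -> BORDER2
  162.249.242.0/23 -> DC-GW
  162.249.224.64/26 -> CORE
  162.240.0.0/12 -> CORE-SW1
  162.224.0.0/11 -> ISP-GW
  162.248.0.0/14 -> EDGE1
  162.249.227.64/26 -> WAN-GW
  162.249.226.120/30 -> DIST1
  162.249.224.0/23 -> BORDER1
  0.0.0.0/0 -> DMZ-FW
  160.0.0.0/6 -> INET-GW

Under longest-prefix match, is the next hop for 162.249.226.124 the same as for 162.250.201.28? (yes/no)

162.249.226.124: longest match 162.248.0.0/14 -> EDGE1
162.250.201.28: longest match 162.248.0.0/14 -> EDGE1

yes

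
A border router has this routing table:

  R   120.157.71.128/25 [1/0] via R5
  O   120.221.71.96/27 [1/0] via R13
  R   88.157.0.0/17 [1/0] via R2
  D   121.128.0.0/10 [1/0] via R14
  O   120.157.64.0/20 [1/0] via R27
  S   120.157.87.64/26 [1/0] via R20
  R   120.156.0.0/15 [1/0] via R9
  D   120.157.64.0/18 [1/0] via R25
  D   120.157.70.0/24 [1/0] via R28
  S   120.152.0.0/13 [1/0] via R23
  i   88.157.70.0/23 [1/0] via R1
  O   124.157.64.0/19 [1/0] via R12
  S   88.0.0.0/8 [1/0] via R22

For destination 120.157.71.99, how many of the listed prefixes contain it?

Prefixes containing 120.157.71.99:
  120.152.0.0/13 (120.152.0.0 - 120.159.255.255)
  120.156.0.0/15 (120.156.0.0 - 120.157.255.255)
  120.157.64.0/18 (120.157.64.0 - 120.157.127.255)
  120.157.64.0/20 (120.157.64.0 - 120.157.79.255)
Total matching entries: 4.

4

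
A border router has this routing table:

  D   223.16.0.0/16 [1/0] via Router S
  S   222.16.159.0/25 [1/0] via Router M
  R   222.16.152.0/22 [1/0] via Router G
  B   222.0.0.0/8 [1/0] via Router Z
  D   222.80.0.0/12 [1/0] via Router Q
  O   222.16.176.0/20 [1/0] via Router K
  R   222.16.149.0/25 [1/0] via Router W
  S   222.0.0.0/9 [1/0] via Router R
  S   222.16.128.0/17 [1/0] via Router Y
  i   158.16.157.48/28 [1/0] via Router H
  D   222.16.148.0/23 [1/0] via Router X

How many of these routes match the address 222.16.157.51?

Prefixes containing 222.16.157.51:
  222.0.0.0/8 (222.0.0.0 - 222.255.255.255)
  222.0.0.0/9 (222.0.0.0 - 222.127.255.255)
  222.16.128.0/17 (222.16.128.0 - 222.16.255.255)
Total matching entries: 3.

3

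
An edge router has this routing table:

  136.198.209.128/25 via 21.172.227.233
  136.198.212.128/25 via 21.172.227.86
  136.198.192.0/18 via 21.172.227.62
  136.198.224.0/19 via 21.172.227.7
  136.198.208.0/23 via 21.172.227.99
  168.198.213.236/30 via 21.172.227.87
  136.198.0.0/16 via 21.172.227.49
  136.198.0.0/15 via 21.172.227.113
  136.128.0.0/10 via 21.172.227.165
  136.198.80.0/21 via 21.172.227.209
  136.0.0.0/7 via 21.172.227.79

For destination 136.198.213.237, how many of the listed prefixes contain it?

4

Prefixes containing 136.198.213.237:
  136.0.0.0/7 (136.0.0.0 - 137.255.255.255)
  136.198.0.0/15 (136.198.0.0 - 136.199.255.255)
  136.198.0.0/16 (136.198.0.0 - 136.198.255.255)
  136.198.192.0/18 (136.198.192.0 - 136.198.255.255)
Total matching entries: 4.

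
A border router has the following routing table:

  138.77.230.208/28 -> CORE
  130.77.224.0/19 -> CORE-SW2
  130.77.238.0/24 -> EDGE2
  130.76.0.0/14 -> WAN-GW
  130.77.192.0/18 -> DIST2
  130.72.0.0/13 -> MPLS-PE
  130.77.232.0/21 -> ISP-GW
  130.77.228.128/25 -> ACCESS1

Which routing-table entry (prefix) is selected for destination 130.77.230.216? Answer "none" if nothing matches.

130.77.224.0/19

Entries matching 130.77.230.216:
  130.72.0.0/13 (130.72.0.0 - 130.79.255.255)
  130.76.0.0/14 (130.76.0.0 - 130.79.255.255)
  130.77.192.0/18 (130.77.192.0 - 130.77.255.255)
  130.77.224.0/19 (130.77.224.0 - 130.77.255.255)
Most specific is 130.77.224.0/19.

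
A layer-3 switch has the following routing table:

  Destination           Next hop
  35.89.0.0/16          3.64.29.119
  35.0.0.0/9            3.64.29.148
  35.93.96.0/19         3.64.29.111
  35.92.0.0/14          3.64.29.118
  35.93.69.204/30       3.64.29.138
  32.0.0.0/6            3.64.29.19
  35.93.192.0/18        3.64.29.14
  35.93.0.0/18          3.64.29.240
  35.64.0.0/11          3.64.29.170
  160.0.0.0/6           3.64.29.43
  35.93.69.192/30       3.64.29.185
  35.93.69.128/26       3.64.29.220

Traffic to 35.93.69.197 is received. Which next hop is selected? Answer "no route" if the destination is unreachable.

3.64.29.118

Routes whose prefix contains 35.93.69.197:
  32.0.0.0/6 (32.0.0.0 - 35.255.255.255) -> 3.64.29.19
  35.0.0.0/9 (35.0.0.0 - 35.127.255.255) -> 3.64.29.148
  35.64.0.0/11 (35.64.0.0 - 35.95.255.255) -> 3.64.29.170
  35.92.0.0/14 (35.92.0.0 - 35.95.255.255) -> 3.64.29.118
More-specific entries that do NOT match:
  35.93.69.204/30 (35.93.69.204 - 35.93.69.207) does not contain 35.93.69.197
  35.93.69.192/30 (35.93.69.192 - 35.93.69.195) does not contain 35.93.69.197
  35.93.69.128/26 (35.93.69.128 - 35.93.69.191) does not contain 35.93.69.197
  35.93.96.0/19 (35.93.96.0 - 35.93.127.255) does not contain 35.93.69.197
  35.93.192.0/18 (35.93.192.0 - 35.93.255.255) does not contain 35.93.69.197
  35.93.0.0/18 (35.93.0.0 - 35.93.63.255) does not contain 35.93.69.197
  35.89.0.0/16 (35.89.0.0 - 35.89.255.255) does not contain 35.93.69.197
Longest matching prefix is /14 -> next hop 3.64.29.118.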